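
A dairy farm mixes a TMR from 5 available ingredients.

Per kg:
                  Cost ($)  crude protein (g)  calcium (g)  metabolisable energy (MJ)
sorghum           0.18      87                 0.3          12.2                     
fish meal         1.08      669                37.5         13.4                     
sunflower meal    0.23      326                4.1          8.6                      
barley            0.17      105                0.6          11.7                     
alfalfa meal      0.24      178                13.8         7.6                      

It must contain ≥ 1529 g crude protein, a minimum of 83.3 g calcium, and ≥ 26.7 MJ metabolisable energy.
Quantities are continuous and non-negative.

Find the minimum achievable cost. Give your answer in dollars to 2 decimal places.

Let x1 = kg of sorghum, x2 = kg of fish meal, x3 = kg of sunflower meal, x4 = kg of barley, x5 = kg of alfalfa meal.
Minimise 0.18x1 + 1.08x2 + 0.23x3 + 0.17x4 + 0.24x5 s.t.:
  87x1 + 669x2 + 326x3 + 105x4 + 178x5 ≥ 1529   (crude protein)
  0.3x1 + 37.5x2 + 4.1x3 + 0.6x4 + 13.8x5 ≥ 83.3   (calcium)
  12.2x1 + 13.4x2 + 8.6x3 + 11.7x4 + 7.6x5 ≥ 26.7   (metabolisable energy)
  x1, x2, x3, x4, x5 ≥ 0.
At the optimum only sunflower meal, alfalfa meal are positive (sorghum, fish meal, barley = 0). Binding constraints: crude protein and calcium.
Solving gives x3 = 1.664, x5 = 5.542.
Cost = 0.23·1.664 + 0.24·5.542 = 1.7128.

$1.71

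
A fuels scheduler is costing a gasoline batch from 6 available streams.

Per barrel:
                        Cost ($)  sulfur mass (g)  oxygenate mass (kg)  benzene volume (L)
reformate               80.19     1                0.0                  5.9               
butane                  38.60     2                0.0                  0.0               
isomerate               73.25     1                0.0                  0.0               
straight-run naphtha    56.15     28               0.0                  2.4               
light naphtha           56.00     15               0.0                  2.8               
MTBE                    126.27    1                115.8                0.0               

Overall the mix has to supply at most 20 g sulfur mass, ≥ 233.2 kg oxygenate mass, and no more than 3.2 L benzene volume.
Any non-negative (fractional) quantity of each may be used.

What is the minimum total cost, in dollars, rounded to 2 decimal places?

Set it up as a linear program. Let x1 = barrels of reformate, x2 = barrels of butane, x3 = barrels of isomerate, x4 = barrels of straight-run naphtha, x5 = barrels of light naphtha, x6 = barrels of MTBE.
min 80.19x1 + 38.6x2 + 73.25x3 + 56.15x4 + 56x5 + 126.27x6 s.t.:
  1x1 + 2x2 + 1x3 + 28x4 + 15x5 + 1x6 ≤ 20   (sulfur mass)
  115.8x6 ≥ 233.2   (oxygenate mass)
  5.9x1 + 2.4x4 + 2.8x5 ≤ 3.2   (benzene volume)
  x1, x2, x3, x4, x5, x6 ≥ 0.
The cheapest feasible vertex uses only MTBE; reformate, butane, isomerate, straight-run naphtha, light naphtha are not used. The oxygenate mass requirement is met with equality.
Optimal quantities: MTBE = 2.0138 barrels.
Cost = 126.27·2.0138 = 254.2825.

$254.28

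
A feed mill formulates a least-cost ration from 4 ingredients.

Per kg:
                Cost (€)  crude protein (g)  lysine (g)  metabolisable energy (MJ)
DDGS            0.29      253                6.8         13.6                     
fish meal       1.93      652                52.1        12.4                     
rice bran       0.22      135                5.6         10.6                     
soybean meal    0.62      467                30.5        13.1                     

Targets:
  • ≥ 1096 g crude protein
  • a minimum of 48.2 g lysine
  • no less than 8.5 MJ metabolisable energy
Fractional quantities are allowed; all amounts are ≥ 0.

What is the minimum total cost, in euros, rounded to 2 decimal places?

€1.34

This is a linear program. Let x1 = kg of DDGS, x2 = kg of fish meal, x3 = kg of rice bran, x4 = kg of soybean meal.
min 0.29x1 + 1.93x2 + 0.22x3 + 0.62x4 s.t.:
  253x1 + 652x2 + 135x3 + 467x4 ≥ 1096   (crude protein)
  6.8x1 + 52.1x2 + 5.6x3 + 30.5x4 ≥ 48.2   (lysine)
  13.6x1 + 12.4x2 + 10.6x3 + 13.1x4 ≥ 8.5   (metabolisable energy)
  x1, x2, x3, x4 ≥ 0.
At the optimum only DDGS, soybean meal are positive (fish meal, rice bran = 0). The crude protein and lysine requirements are met with equality.
Solving gives x1 = 2.405, x4 = 1.044.
Cost = 0.29·2.405 + 0.62·1.044 = 1.3447.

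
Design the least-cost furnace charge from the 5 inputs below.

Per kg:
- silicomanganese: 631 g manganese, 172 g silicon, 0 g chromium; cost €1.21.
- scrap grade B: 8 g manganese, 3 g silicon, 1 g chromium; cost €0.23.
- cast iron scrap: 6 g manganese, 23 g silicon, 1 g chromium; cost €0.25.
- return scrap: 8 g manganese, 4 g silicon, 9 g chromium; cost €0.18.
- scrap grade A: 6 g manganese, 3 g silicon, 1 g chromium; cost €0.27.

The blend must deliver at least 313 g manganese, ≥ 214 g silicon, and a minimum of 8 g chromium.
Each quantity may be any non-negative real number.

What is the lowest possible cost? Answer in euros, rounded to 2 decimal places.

€1.64

This is a linear program. Let x1 = kg of silicomanganese, x2 = kg of scrap grade B, x3 = kg of cast iron scrap, x4 = kg of return scrap, x5 = kg of scrap grade A.
Minimise 1.21x1 + 0.23x2 + 0.25x3 + 0.18x4 + 0.27x5 with:
  631x1 + 8x2 + 6x3 + 8x4 + 6x5 ≥ 313   (manganese)
  172x1 + 3x2 + 23x3 + 4x4 + 3x5 ≥ 214   (silicon)
  1x2 + 1x3 + 9x4 + 1x5 ≥ 8   (chromium)
  x1, x2, x3, x4, x5 ≥ 0.
The minimum-cost mix takes nothing from scrap grade B, cast iron scrap, scrap grade A — only silicomanganese, return scrap. There the silicon and chromium constraints are tight.
Solving gives x1 = 1.224, x4 = 0.8889.
Cost = 1.21·1.224 + 0.18·0.8889 = 1.6410.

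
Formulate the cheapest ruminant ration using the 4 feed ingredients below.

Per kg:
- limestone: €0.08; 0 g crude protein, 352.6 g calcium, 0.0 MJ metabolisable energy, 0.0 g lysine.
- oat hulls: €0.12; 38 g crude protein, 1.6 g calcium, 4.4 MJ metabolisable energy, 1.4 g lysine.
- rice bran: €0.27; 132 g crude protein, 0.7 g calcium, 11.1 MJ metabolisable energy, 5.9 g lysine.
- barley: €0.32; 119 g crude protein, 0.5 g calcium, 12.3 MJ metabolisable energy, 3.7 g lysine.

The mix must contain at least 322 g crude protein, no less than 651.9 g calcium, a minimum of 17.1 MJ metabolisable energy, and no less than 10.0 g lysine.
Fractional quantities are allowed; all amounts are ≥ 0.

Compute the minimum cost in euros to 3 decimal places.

Let x1 = kg of limestone, x2 = kg of oat hulls, x3 = kg of rice bran, x4 = kg of barley.
Minimise 0.08x1 + 0.12x2 + 0.27x3 + 0.32x4 s.t.:
  38x2 + 132x3 + 119x4 ≥ 322   (crude protein)
  352.6x1 + 1.6x2 + 0.7x3 + 0.5x4 ≥ 651.9   (calcium)
  4.4x2 + 11.1x3 + 12.3x4 ≥ 17.1   (metabolisable energy)
  1.4x2 + 5.9x3 + 3.7x4 ≥ 10   (lysine)
  x1, x2, x3, x4 ≥ 0.
At the optimum only limestone, rice bran are positive (oat hulls, barley = 0). The crude protein and calcium requirements are met with equality.
That vertex is x1 = 1.844, x3 = 2.439.
Total cost: 0.08·1.844 + 0.27·2.439 = 0.80605.

€0.806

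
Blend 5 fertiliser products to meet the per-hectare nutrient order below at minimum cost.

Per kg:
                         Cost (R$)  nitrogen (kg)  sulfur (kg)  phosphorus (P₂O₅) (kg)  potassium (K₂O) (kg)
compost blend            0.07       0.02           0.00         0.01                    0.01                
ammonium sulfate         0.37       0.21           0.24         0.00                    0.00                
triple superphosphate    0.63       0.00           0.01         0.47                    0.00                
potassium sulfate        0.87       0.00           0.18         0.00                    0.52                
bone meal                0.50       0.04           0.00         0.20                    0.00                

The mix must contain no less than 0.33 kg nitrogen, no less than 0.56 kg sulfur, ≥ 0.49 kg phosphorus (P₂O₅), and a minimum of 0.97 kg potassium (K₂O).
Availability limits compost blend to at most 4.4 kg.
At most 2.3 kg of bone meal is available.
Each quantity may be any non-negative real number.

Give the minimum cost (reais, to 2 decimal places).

Treat it as an LP. Let x1 = kg of compost blend, x2 = kg of ammonium sulfate, x3 = kg of triple superphosphate, x4 = kg of potassium sulfate, x5 = kg of bone meal.
min 0.07x1 + 0.37x2 + 0.63x3 + 0.87x4 + 0.5x5 subject to:
  0.02x1 + 0.21x2 + 0.04x5 ≥ 0.33   (nitrogen)
  0.24x2 + 0.01x3 + 0.18x4 ≥ 0.56   (sulfur)
  0.01x1 + 0.47x3 + 0.2x5 ≥ 0.49   (phosphorus (P₂O₅))
  0.01x1 + 0.52x4 ≥ 0.97   (potassium (K₂O))
  x1 ≤ 4.4
  x5 ≤ 2.3
  x1, x2, x3, x4, x5 ≥ 0.
At the optimum only ammonium sulfate, triple superphosphate, potassium sulfate are positive (compost blend, bone meal = 0). There the nitrogen, phosphorus (P₂O₅), potassium (K₂O) constraints are tight.
So ammonium sulfate = 1.571 kg, triple superphosphate = 1.043 kg, potassium sulfate = 1.865 kg.
Total cost: 0.37·1.571 + 0.63·1.043 + 0.87·1.865 = 2.8609.

R$2.86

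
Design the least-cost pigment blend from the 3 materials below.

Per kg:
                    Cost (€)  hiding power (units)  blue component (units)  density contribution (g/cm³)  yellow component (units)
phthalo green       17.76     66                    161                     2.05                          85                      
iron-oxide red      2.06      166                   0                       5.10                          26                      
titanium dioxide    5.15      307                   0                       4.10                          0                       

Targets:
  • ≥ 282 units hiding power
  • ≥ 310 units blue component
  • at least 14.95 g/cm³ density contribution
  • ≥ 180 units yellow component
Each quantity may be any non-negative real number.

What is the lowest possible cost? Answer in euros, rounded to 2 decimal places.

€38.64

Let x1 = kg of phthalo green, x2 = kg of iron-oxide red, x3 = kg of titanium dioxide.
Minimise 17.76x1 + 2.06x2 + 5.15x3 with:
  66x1 + 166x2 + 307x3 ≥ 282   (hiding power)
  161x1 ≥ 310   (blue component)
  2.05x1 + 5.1x2 + 4.1x3 ≥ 14.95   (density contribution)
  85x1 + 26x2 ≥ 180   (yellow component)
  x1, x2, x3 ≥ 0.
The minimum-cost mix takes nothing from titanium dioxide — only phthalo green, iron-oxide red. Binding constraints: blue component and density contribution.
So phthalo green = 1.9255 kg, iron-oxide red = 2.1574 kg.
Objective = 17.76·1.9255 + 2.06·2.1574 = 38.6411.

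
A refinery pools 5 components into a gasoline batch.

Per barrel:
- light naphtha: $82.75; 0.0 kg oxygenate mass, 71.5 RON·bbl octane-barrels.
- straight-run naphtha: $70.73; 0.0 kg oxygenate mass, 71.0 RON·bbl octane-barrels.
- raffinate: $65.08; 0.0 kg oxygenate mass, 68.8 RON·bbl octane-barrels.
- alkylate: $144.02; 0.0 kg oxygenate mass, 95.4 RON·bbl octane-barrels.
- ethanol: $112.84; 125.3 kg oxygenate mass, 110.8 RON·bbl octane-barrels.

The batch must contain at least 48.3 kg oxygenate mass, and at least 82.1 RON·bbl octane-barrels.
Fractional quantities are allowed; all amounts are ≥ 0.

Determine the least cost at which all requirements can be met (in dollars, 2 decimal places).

$80.76

Let x1 = barrels of light naphtha, x2 = barrels of straight-run naphtha, x3 = barrels of raffinate, x4 = barrels of alkylate, x5 = barrels of ethanol.
Minimise 82.75x1 + 70.73x2 + 65.08x3 + 144.02x4 + 112.84x5 with:
  125.3x5 ≥ 48.3   (oxygenate mass)
  71.5x1 + 71x2 + 68.8x3 + 95.4x4 + 110.8x5 ≥ 82.1   (octane-barrels)
  x1, x2, x3, x4, x5 ≥ 0.
The cheapest feasible vertex uses only raffinate, ethanol; light naphtha, straight-run naphtha, alkylate are not used. The oxygenate mass and octane-barrels requirements are met with equality.
Solving gives x3 = 0.5725, x5 = 0.3855.
Hence cost = 65.08·0.5725 + 112.84·0.3855 = $80.7581.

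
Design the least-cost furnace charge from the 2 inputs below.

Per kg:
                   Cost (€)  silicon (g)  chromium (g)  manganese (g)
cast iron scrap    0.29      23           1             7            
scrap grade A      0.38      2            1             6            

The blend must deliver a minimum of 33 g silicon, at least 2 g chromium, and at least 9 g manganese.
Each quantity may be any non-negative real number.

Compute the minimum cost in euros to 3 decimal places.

€0.580

This is a linear program. Let x1 = kg of cast iron scrap, x2 = kg of scrap grade A.
min 0.29x1 + 0.38x2 s.t.:
  23x1 + 2x2 ≥ 33   (silicon)
  1x1 + 1x2 ≥ 2   (chromium)
  7x1 + 6x2 ≥ 9   (manganese)
  x1, x2 ≥ 0.
The optimal basis is {cast iron scrap}; scrap grade A drops out. Binding constraint: chromium.
Solving gives x1 = 2.
Objective = 0.29·2 = 0.58000.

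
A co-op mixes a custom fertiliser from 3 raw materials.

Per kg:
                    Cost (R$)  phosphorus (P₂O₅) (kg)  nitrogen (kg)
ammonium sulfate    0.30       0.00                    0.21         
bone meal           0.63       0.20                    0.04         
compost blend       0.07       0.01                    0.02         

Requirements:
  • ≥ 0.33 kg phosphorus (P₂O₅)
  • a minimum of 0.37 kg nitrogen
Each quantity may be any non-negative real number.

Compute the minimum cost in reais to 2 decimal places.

R$1.47

This is a linear program. Let x1 = kg of ammonium sulfate, x2 = kg of bone meal, x3 = kg of compost blend.
Minimize 0.3x1 + 0.63x2 + 0.07x3 with:
  0.2x2 + 0.01x3 ≥ 0.33   (phosphorus (P₂O₅))
  0.21x1 + 0.04x2 + 0.02x3 ≥ 0.37   (nitrogen)
  x1, x2, x3 ≥ 0.
The minimum-cost mix takes nothing from compost blend — only ammonium sulfate, bone meal. The phosphorus (P₂O₅) and nitrogen requirements are met with equality.
Solving gives x1 = 1.448, x2 = 1.65.
Cost = 0.3·1.448 + 0.63·1.65 = 1.4739.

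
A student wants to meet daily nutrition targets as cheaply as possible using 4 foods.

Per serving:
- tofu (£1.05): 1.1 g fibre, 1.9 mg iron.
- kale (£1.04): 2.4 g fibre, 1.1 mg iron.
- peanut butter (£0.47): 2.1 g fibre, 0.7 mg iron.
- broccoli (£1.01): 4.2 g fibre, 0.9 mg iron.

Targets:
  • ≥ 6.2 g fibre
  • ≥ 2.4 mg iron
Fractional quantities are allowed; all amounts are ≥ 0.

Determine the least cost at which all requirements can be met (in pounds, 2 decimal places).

£1.56

Set it up as a linear program. Let x1 = servings of tofu, x2 = servings of kale, x3 = servings of peanut butter, x4 = servings of broccoli.
Minimise 1.05x1 + 1.04x2 + 0.47x3 + 1.01x4 with:
  1.1x1 + 2.4x2 + 2.1x3 + 4.2x4 ≥ 6.2   (fibre)
  1.9x1 + 1.1x2 + 0.7x3 + 0.9x4 ≥ 2.4   (iron)
  x1, x2, x3, x4 ≥ 0.
The optimal basis is {tofu, peanut butter}; kale, broccoli drop out. There the fibre and iron constraints are tight.
Optimal quantities: tofu = 0.2174 servings, peanut butter = 2.839 servings.
Total cost: 1.05·0.2174 + 0.47·2.839 = 1.5626.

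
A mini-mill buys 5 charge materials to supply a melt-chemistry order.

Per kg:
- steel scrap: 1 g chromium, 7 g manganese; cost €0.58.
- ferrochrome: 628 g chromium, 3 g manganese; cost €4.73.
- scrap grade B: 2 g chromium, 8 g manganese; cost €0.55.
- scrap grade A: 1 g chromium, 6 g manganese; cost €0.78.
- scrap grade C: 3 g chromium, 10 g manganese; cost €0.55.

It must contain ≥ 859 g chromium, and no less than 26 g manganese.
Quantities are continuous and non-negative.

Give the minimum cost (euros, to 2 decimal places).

Let x1 = kg of steel scrap, x2 = kg of ferrochrome, x3 = kg of scrap grade B, x4 = kg of scrap grade A, x5 = kg of scrap grade C.
min 0.58x1 + 4.73x2 + 0.55x3 + 0.78x4 + 0.55x5 with:
  1x1 + 628x2 + 2x3 + 1x4 + 3x5 ≥ 859   (chromium)
  7x1 + 3x2 + 8x3 + 6x4 + 10x5 ≥ 26   (manganese)
  x1, x2, x3, x4, x5 ≥ 0.
The optimal basis is {ferrochrome, scrap grade C}; steel scrap, scrap grade B, scrap grade A drop out. There the chromium and manganese constraints are tight.
Optimal quantities: ferrochrome = 1.3574 kg, scrap grade C = 2.1928 kg.
Hence cost = 4.73·1.3574 + 0.55·2.1928 = €7.6265.

€7.63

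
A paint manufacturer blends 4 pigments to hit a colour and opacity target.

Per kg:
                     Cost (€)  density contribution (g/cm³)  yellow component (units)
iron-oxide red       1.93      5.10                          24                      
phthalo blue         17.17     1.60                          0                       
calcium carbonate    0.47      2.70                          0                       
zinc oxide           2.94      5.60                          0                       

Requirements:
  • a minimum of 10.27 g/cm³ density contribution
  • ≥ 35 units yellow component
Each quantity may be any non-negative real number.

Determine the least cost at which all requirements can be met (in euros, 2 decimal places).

Let x1 = kg of iron-oxide red, x2 = kg of phthalo blue, x3 = kg of calcium carbonate, x4 = kg of zinc oxide.
Minimise 1.93x1 + 17.17x2 + 0.47x3 + 2.94x4 subject to:
  5.1x1 + 1.6x2 + 2.7x3 + 5.6x4 ≥ 10.27   (density contribution)
  24x1 ≥ 35   (yellow component)
  x1, x2, x3, x4 ≥ 0.
At the optimum only iron-oxide red, calcium carbonate are positive (phthalo blue, zinc oxide = 0). There the density contribution and yellow component constraints are tight.
That vertex is x1 = 1.458, x3 = 1.049.
Cost = 1.93·1.458 + 0.47·1.049 = 3.3070.

€3.31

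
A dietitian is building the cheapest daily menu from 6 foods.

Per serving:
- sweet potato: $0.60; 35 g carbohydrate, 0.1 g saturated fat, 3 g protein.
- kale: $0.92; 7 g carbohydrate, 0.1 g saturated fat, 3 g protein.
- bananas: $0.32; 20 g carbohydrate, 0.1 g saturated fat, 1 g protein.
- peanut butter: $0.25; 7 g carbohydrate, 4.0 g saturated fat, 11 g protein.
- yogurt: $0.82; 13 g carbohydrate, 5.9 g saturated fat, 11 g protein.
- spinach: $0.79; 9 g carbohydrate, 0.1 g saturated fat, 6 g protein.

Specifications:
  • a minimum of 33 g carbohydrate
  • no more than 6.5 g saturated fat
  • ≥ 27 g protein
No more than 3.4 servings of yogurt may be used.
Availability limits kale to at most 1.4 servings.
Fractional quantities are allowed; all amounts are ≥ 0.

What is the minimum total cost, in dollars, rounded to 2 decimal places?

$1.71

Set it up as a linear program. Let x1 = servings of sweet potato, x2 = servings of kale, x3 = servings of bananas, x4 = servings of peanut butter, x5 = servings of yogurt, x6 = servings of spinach.
Minimize 0.6x1 + 0.92x2 + 0.32x3 + 0.25x4 + 0.82x5 + 0.79x6 with:
  35x1 + 7x2 + 20x3 + 7x4 + 13x5 + 9x6 ≥ 33   (carbohydrate)
  0.1x1 + 0.1x2 + 0.1x3 + 4x4 + 5.9x5 + 0.1x6 ≤ 6.5   (saturated fat)
  3x1 + 3x2 + 1x3 + 11x4 + 11x5 + 6x6 ≥ 27   (protein)
  x5 ≤ 3.4
  x2 ≤ 1.4
  x1, x2, x3, x4, x5, x6 ≥ 0.
The optimal basis is {sweet potato, peanut butter, spinach}; kale, bananas, yogurt drop out. The carbohydrate, saturated fat, protein requirements are met with equality.
So sweet potato = 0.2468 servings, peanut butter = 1.582 servings, spinach = 1.476 servings.
Cost = 0.6·0.2468 + 0.25·1.582 + 0.79·1.476 = 1.7096.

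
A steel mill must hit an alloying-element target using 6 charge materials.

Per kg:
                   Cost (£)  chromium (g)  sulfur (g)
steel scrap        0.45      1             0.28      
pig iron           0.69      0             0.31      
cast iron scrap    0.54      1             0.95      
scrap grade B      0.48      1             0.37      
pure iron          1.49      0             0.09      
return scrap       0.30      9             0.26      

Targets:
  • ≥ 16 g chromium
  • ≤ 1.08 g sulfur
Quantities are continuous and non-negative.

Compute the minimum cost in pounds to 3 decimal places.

£0.533

Set it up as a linear program. Let x1 = kg of steel scrap, x2 = kg of pig iron, x3 = kg of cast iron scrap, x4 = kg of scrap grade B, x5 = kg of pure iron, x6 = kg of return scrap.
min 0.45x1 + 0.69x2 + 0.54x3 + 0.48x4 + 1.49x5 + 0.3x6 with:
  1x1 + 1x3 + 1x4 + 9x6 ≥ 16   (chromium)
  0.28x1 + 0.31x2 + 0.95x3 + 0.37x4 + 0.09x5 + 0.26x6 ≤ 1.08   (sulfur)
  x1, x2, x3, x4, x5, x6 ≥ 0.
At the optimum only return scrap is positive (steel scrap, pig iron, cast iron scrap, scrap grade B, pure iron = 0). Binding constraint: chromium.
Optimal quantities: return scrap = 1.778 kg.
Objective = 0.3·1.778 = 0.53340.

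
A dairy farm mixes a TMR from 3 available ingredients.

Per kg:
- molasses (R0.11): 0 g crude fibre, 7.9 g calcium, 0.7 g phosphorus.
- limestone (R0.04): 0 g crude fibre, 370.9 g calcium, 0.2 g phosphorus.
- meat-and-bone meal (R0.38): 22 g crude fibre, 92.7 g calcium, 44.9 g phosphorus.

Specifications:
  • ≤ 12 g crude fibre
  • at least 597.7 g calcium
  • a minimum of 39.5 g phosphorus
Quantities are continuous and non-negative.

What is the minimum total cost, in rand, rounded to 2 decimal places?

Let x1 = kg of molasses, x2 = kg of limestone, x3 = kg of meat-and-bone meal.
Minimise 0.11x1 + 0.04x2 + 0.38x3 subject to:
  22x3 ≤ 12   (crude fibre)
  7.9x1 + 370.9x2 + 92.7x3 ≥ 597.7   (calcium)
  0.7x1 + 0.2x2 + 44.9x3 ≥ 39.5   (phosphorus)
  x1, x2, x3 ≥ 0.
All 3 inputs are positive at the optimum. There the crude fibre, calcium, phosphorus constraints are tight.
Optimal quantities: molasses = 21.15 kg, limestone = 1.025 kg, meat-and-bone meal = 0.5455 kg.
Hence cost = 0.11·21.15 + 0.04·1.025 + 0.38·0.5455 = R2.5748.

R2.57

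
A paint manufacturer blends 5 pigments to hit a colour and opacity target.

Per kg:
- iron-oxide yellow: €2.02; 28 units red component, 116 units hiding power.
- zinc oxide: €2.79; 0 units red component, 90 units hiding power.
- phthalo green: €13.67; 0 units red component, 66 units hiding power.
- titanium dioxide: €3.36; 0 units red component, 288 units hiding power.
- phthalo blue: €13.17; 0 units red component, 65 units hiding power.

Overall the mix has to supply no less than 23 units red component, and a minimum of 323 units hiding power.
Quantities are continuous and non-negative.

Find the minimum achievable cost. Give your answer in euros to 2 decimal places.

€4.32

Let x1 = kg of iron-oxide yellow, x2 = kg of zinc oxide, x3 = kg of phthalo green, x4 = kg of titanium dioxide, x5 = kg of phthalo blue.
min 2.02x1 + 2.79x2 + 13.67x3 + 3.36x4 + 13.17x5 with:
  28x1 ≥ 23   (red component)
  116x1 + 90x2 + 66x3 + 288x4 + 65x5 ≥ 323   (hiding power)
  x1, x2, x3, x4, x5 ≥ 0.
The cheapest feasible vertex uses only iron-oxide yellow, titanium dioxide; zinc oxide, phthalo green, phthalo blue are not used. Binding constraints: red component and hiding power.
Optimal quantities: iron-oxide yellow = 0.8214 kg, titanium dioxide = 0.7907 kg.
Cost = 2.02·0.8214 + 3.36·0.7907 = 4.3160.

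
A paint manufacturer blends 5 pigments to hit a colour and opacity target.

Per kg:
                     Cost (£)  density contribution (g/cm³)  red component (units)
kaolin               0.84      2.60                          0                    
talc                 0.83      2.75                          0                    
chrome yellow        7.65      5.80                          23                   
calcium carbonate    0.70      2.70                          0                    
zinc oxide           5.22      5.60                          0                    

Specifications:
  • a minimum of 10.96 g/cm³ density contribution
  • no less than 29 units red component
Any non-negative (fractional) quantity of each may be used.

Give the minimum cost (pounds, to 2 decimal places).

£10.59

Let x1 = kg of kaolin, x2 = kg of talc, x3 = kg of chrome yellow, x4 = kg of calcium carbonate, x5 = kg of zinc oxide.
Minimize 0.84x1 + 0.83x2 + 7.65x3 + 0.7x4 + 5.22x5 s.t.:
  2.6x1 + 2.75x2 + 5.8x3 + 2.7x4 + 5.6x5 ≥ 10.96   (density contribution)
  23x3 ≥ 29   (red component)
  x1, x2, x3, x4, x5 ≥ 0.
The minimum-cost mix takes nothing from kaolin, talc, zinc oxide — only chrome yellow, calcium carbonate. There the density contribution and red component constraints are tight.
That vertex is x3 = 1.261, x4 = 1.351.
Cost = 7.65·1.261 + 0.7·1.351 = 10.5924.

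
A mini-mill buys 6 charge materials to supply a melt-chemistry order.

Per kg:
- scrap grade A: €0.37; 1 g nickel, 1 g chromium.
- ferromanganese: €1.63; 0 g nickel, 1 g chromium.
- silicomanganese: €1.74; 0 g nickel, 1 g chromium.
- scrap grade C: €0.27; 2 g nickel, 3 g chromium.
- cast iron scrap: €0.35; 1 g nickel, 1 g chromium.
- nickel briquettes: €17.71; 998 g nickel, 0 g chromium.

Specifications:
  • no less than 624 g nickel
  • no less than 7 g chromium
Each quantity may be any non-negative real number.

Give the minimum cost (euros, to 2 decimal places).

€11.62

Let x1 = kg of scrap grade A, x2 = kg of ferromanganese, x3 = kg of silicomanganese, x4 = kg of scrap grade C, x5 = kg of cast iron scrap, x6 = kg of nickel briquettes.
Minimize 0.37x1 + 1.63x2 + 1.74x3 + 0.27x4 + 0.35x5 + 17.71x6 s.t.:
  1x1 + 2x4 + 1x5 + 998x6 ≥ 624   (nickel)
  1x1 + 1x2 + 1x3 + 3x4 + 1x5 ≥ 7   (chromium)
  x1, x2, x3, x4, x5, x6 ≥ 0.
At the optimum only scrap grade C, nickel briquettes are positive (scrap grade A, ferromanganese, silicomanganese, cast iron scrap = 0). The nickel and chromium requirements are met with equality.
Optimal quantities: scrap grade C = 2.333 kg, nickel briquettes = 0.6206 kg.
Objective = 0.27·2.333 + 17.71·0.6206 = 11.6207.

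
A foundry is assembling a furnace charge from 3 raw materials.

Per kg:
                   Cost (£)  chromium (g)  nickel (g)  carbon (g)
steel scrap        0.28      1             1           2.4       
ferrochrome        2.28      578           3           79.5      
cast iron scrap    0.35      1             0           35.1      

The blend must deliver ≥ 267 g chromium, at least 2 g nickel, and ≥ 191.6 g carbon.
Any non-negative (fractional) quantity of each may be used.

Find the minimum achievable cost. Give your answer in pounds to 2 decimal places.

£2.75

Let x1 = kg of steel scrap, x2 = kg of ferrochrome, x3 = kg of cast iron scrap.
Minimise 0.28x1 + 2.28x2 + 0.35x3 subject to:
  1x1 + 578x2 + 1x3 ≥ 267   (chromium)
  1x1 + 3x2 ≥ 2   (nickel)
  2.4x1 + 79.5x2 + 35.1x3 ≥ 191.6   (carbon)
  x1, x2, x3 ≥ 0.
The optimal mix uses every input. Binding constraints: chromium, nickel, carbon.
So steel scrap = 0.6403 kg, ferrochrome = 0.4532 kg, cast iron scrap = 4.388 kg.
Total cost: 0.28·0.6403 + 2.28·0.4532 + 0.35·4.388 = 2.7484.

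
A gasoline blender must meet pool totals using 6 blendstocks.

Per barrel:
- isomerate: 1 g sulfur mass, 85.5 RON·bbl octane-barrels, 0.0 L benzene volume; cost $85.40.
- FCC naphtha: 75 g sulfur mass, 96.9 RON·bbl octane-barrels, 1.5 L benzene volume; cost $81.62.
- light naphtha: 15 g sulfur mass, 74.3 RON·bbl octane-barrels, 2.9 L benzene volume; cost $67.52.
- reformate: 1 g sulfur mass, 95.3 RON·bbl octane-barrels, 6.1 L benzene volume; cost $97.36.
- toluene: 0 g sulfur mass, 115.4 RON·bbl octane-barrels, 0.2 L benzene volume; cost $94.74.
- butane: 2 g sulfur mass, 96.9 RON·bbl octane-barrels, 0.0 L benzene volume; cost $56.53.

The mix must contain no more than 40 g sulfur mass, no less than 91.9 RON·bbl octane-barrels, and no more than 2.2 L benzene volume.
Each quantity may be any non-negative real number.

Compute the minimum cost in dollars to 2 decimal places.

Set it up as a linear program. Let x1 = barrels of isomerate, x2 = barrels of FCC naphtha, x3 = barrels of light naphtha, x4 = barrels of reformate, x5 = barrels of toluene, x6 = barrels of butane.
min 85.4x1 + 81.62x2 + 67.52x3 + 97.36x4 + 94.74x5 + 56.53x6 s.t.:
  1x1 + 75x2 + 15x3 + 1x4 + 2x6 ≤ 40   (sulfur mass)
  85.5x1 + 96.9x2 + 74.3x3 + 95.3x4 + 115.4x5 + 96.9x6 ≥ 91.9   (octane-barrels)
  1.5x2 + 2.9x3 + 6.1x4 + 0.2x5 ≤ 2.2   (benzene volume)
  x1, x2, x3, x4, x5, x6 ≥ 0.
The minimum-cost mix takes nothing from isomerate, FCC naphtha, light naphtha, reformate, toluene — only butane. Binding constraint: octane-barrels.
Solving gives x6 = 0.9484.
Cost = 56.53·0.9484 = 53.6131.

$53.61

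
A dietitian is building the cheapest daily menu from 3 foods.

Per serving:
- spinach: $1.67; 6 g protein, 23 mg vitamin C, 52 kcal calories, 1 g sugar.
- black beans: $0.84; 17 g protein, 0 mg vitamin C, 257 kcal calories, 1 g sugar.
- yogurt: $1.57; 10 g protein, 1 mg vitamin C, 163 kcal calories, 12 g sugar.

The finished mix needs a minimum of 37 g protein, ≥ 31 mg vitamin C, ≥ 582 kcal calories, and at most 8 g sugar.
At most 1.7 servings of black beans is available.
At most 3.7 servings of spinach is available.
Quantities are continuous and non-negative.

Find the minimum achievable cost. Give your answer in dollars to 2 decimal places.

$4.64

Treat it as an LP. Let x1 = servings of spinach, x2 = servings of black beans, x3 = servings of yogurt.
Minimise 1.67x1 + 0.84x2 + 1.57x3 s.t.:
  6x1 + 17x2 + 10x3 ≥ 37   (protein)
  23x1 + 1x3 ≥ 31   (vitamin C)
  52x1 + 257x2 + 163x3 ≥ 582   (calories)
  1x1 + 1x2 + 12x3 ≤ 8   (sugar)
  x2 ≤ 1.7
  x1 ≤ 3.7
  x1, x2, x3 ≥ 0.
The optimal mix uses every input. Binding constraints: calories, sugar, the black beans cap.
That vertex is x1 = 1.549, x2 = 1.7, x3 = 0.3959.
Cost = 1.67·1.549 + 0.84·1.7 + 1.57·0.3959 = 4.6364.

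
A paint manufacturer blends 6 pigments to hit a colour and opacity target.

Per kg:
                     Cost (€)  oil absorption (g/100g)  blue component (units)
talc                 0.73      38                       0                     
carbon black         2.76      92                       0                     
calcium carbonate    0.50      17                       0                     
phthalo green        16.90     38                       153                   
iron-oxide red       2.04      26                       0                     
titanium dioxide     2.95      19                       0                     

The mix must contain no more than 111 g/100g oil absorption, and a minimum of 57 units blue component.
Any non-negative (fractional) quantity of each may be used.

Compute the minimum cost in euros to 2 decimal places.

€6.30

Let x1 = kg of talc, x2 = kg of carbon black, x3 = kg of calcium carbonate, x4 = kg of phthalo green, x5 = kg of iron-oxide red, x6 = kg of titanium dioxide.
min 0.73x1 + 2.76x2 + 0.5x3 + 16.9x4 + 2.04x5 + 2.95x6 with:
  38x1 + 92x2 + 17x3 + 38x4 + 26x5 + 19x6 ≤ 111   (oil absorption)
  153x4 ≥ 57   (blue component)
  x1, x2, x3, x4, x5, x6 ≥ 0.
The optimal basis is {phthalo green}; talc, carbon black, calcium carbonate, iron-oxide red, titanium dioxide drop out. Binding constraint: blue component.
Optimal quantities: phthalo green = 0.3725 kg.
Total cost: 16.9·0.3725 = 6.2953.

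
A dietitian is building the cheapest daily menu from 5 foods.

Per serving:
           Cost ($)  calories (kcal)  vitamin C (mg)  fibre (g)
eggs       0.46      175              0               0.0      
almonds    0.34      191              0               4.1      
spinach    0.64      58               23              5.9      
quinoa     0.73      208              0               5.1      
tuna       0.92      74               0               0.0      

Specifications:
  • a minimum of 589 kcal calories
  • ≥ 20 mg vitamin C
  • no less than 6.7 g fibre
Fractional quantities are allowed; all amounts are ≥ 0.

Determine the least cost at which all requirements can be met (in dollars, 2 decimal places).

Let x1 = servings of eggs, x2 = servings of almonds, x3 = servings of spinach, x4 = servings of quinoa, x5 = servings of tuna.
Minimize 0.46x1 + 0.34x2 + 0.64x3 + 0.73x4 + 0.92x5 s.t.:
  175x1 + 191x2 + 58x3 + 208x4 + 74x5 ≥ 589   (calories)
  23x3 ≥ 20   (vitamin C)
  4.1x2 + 5.9x3 + 5.1x4 ≥ 6.7   (fibre)
  x1, x2, x3, x4, x5 ≥ 0.
The optimal basis is {almonds, spinach}; eggs, quinoa, tuna drop out. Binding constraints: calories and vitamin C.
Solving gives x2 = 2.82, x3 = 0.8696.
Total cost: 0.34·2.82 + 0.64·0.8696 = 1.5153.

$1.52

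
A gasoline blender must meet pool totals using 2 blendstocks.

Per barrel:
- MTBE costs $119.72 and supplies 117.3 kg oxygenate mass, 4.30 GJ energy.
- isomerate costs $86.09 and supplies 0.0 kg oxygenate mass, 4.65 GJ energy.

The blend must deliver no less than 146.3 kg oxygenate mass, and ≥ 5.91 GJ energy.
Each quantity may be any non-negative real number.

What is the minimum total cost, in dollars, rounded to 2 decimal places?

$159.44

Set it up as a linear program. Let x1 = barrels of MTBE, x2 = barrels of isomerate.
min 119.72x1 + 86.09x2 s.t.:
  117.3x1 ≥ 146.3   (oxygenate mass)
  4.3x1 + 4.65x2 ≥ 5.91   (energy)
  x1, x2 ≥ 0.
Both inputs are positive at the optimum. Binding constraints: oxygenate mass and energy.
Optimal quantities: MTBE = 1.2472 barrels, isomerate = 0.11762 barrels.
Objective = 119.72·1.2472 + 86.09·0.11762 = 159.4407.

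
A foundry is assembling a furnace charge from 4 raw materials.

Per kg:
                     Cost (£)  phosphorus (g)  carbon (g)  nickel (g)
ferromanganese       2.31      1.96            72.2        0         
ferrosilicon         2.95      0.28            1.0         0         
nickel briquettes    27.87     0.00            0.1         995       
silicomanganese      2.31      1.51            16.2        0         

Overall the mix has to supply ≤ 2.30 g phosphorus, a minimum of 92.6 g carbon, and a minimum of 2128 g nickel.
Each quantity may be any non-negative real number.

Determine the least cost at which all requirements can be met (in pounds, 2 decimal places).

£2197.62

Let x1 = kg of ferromanganese, x2 = kg of ferrosilicon, x3 = kg of nickel briquettes, x4 = kg of silicomanganese.
min 2.31x1 + 2.95x2 + 27.87x3 + 2.31x4 with:
  1.96x1 + 0.28x2 + 1.51x4 ≤ 2.3   (phosphorus)
  72.2x1 + 1x2 + 0.1x3 + 16.2x4 ≥ 92.6   (carbon)
  995x3 ≥ 2128   (nickel)
  x1, x2, x3, x4 ≥ 0.
The cheapest feasible vertex uses only ferromanganese, nickel briquettes; ferrosilicon, silicomanganese are not used. The phosphorus and carbon requirements are met with equality.
Solving gives x1 = 1.17347, x3 = 78.7551.
Total cost: 2.31·1.17347 + 27.87·78.7551 = 2197.6154.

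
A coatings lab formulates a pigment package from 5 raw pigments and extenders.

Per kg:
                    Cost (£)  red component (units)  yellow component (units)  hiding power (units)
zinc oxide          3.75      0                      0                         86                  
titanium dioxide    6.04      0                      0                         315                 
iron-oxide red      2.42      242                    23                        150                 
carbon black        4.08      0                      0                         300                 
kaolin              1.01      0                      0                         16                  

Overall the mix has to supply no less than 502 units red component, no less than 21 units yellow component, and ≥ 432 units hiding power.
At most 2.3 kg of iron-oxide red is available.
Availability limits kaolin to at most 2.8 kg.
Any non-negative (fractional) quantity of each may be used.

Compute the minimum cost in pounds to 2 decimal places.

This is a linear program. Let x1 = kg of zinc oxide, x2 = kg of titanium dioxide, x3 = kg of iron-oxide red, x4 = kg of carbon black, x5 = kg of kaolin.
Minimize 3.75x1 + 6.04x2 + 2.42x3 + 4.08x4 + 1.01x5 subject to:
  242x3 ≥ 502   (red component)
  23x3 ≥ 21   (yellow component)
  86x1 + 315x2 + 150x3 + 300x4 + 16x5 ≥ 432   (hiding power)
  x3 ≤ 2.3
  x5 ≤ 2.8
  x1, x2, x3, x4, x5 ≥ 0.
The optimal basis is {iron-oxide red, carbon black}; zinc oxide, titanium dioxide, kaolin drop out. There the red component and hiding power constraints are tight.
Optimal quantities: iron-oxide red = 2.074 kg, carbon black = 0.4028 kg.
Objective = 2.42·2.074 + 4.08·0.4028 = 6.6625.

£6.66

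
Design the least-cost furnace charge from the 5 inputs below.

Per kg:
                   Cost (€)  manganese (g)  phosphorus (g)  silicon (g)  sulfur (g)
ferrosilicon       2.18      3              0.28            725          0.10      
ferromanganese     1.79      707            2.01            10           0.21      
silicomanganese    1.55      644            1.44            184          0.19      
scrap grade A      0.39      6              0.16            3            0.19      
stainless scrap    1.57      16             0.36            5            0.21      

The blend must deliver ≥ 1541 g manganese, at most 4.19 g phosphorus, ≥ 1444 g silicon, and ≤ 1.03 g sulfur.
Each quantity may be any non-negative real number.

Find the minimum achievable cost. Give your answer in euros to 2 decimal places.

€6.72

Treat it as an LP. Let x1 = kg of ferrosilicon, x2 = kg of ferromanganese, x3 = kg of silicomanganese, x4 = kg of scrap grade A, x5 = kg of stainless scrap.
min 2.18x1 + 1.79x2 + 1.55x3 + 0.39x4 + 1.57x5 with:
  3x1 + 707x2 + 644x3 + 6x4 + 16x5 ≥ 1541   (manganese)
  0.28x1 + 2.01x2 + 1.44x3 + 0.16x4 + 0.36x5 ≤ 4.19   (phosphorus)
  725x1 + 10x2 + 184x3 + 3x4 + 5x5 ≥ 1444   (silicon)
  0.1x1 + 0.21x2 + 0.19x3 + 0.19x4 + 0.21x5 ≤ 1.03   (sulfur)
  x1, x2, x3, x4, x5 ≥ 0.
The optimal basis is {ferrosilicon, silicomanganese}; ferromanganese, scrap grade A, stainless scrap drop out. Binding constraints: manganese and silicon.
That vertex is x1 = 1.386, x3 = 2.386.
Hence cost = 2.18·1.386 + 1.55·2.386 = €6.7198.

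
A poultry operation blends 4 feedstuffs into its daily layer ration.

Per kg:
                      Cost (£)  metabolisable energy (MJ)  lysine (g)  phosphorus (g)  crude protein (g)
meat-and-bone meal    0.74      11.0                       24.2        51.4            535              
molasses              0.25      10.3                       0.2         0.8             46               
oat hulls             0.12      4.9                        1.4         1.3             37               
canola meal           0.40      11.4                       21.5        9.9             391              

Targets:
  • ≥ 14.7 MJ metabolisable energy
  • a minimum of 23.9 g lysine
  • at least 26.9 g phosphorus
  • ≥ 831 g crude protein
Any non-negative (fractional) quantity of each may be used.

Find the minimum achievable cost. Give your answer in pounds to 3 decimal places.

Let x1 = kg of meat-and-bone meal, x2 = kg of molasses, x3 = kg of oat hulls, x4 = kg of canola meal.
Minimise 0.74x1 + 0.25x2 + 0.12x3 + 0.4x4 with:
  11x1 + 10.3x2 + 4.9x3 + 11.4x4 ≥ 14.7   (metabolisable energy)
  24.2x1 + 0.2x2 + 1.4x3 + 21.5x4 ≥ 23.9   (lysine)
  51.4x1 + 0.8x2 + 1.3x3 + 9.9x4 ≥ 26.9   (phosphorus)
  535x1 + 46x2 + 37x3 + 391x4 ≥ 831   (crude protein)
  x1, x2, x3, x4 ≥ 0.
The cheapest feasible vertex uses only meat-and-bone meal, canola meal; molasses, oat hulls are not used. Binding constraints: phosphorus and crude protein.
So meat-and-bone meal = 0.1548 kg, canola meal = 1.914 kg.
Cost = 0.74·0.1548 + 0.4·1.914 = 0.88015.

£0.880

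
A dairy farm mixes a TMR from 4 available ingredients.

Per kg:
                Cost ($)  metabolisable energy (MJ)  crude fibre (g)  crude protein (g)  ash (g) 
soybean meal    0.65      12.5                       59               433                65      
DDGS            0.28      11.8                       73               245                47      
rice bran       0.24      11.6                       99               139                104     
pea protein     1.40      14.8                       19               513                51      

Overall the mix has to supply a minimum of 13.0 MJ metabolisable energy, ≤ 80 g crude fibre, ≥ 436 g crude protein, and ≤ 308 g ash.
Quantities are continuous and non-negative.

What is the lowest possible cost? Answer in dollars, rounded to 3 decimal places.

$0.609

Let x1 = kg of soybean meal, x2 = kg of DDGS, x3 = kg of rice bran, x4 = kg of pea protein.
Minimize 0.65x1 + 0.28x2 + 0.24x3 + 1.4x4 subject to:
  12.5x1 + 11.8x2 + 11.6x3 + 14.8x4 ≥ 13   (metabolisable energy)
  59x1 + 73x2 + 99x3 + 19x4 ≤ 80   (crude fibre)
  433x1 + 245x2 + 139x3 + 513x4 ≥ 436   (crude protein)
  65x1 + 47x2 + 104x3 + 51x4 ≤ 308   (ash)
  x1, x2, x3, x4 ≥ 0.
The minimum-cost mix takes nothing from rice bran, pea protein — only soybean meal, DDGS. There the crude fibre and crude protein constraints are tight.
That vertex is x1 = 0.7128, x2 = 0.5198.
Objective = 0.65·0.7128 + 0.28·0.5198 = 0.60886.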